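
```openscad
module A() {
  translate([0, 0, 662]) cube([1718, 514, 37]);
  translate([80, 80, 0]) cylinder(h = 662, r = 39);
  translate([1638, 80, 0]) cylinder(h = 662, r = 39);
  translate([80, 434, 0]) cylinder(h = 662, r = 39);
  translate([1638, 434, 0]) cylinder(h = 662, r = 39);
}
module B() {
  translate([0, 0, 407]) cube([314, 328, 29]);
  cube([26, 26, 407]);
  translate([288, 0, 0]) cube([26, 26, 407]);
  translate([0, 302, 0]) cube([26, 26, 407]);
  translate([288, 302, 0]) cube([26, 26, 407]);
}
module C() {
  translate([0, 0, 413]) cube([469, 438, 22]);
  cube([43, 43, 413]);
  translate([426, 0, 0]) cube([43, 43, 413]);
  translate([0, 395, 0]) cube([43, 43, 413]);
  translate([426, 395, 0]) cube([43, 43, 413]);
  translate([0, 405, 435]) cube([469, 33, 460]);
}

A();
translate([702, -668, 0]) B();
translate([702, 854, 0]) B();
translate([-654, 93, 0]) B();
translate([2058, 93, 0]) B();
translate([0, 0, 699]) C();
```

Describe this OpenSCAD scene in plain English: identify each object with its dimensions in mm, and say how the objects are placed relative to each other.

A is a table with a 1718×514 mm rectangular top, 37 mm thick, top surface at z = 699 mm, supported by four round legs of 78 mm diameter, each leg's bounding box inset 41 mm from the nearest pair of top edges, running from the floor.

B is a four-legged stool. The seat is 314×328 mm, 29 mm thick, top at z = 436 mm. It stands on four square legs, each 26×26 mm in cross-section, from z = 0 to the seat underside, each flush with a corner of the seat.

C is a chair: 469×438 mm seat, 22 mm thick, top at z = 435 mm, on four 43 mm square corner legs flush with the seat edges. A 33 mm thick backrest slab spans the full seat width, extending 460 mm above the seat top, its back face flush with the seat's +y edge.

Four stools sit around the table at the −y, +y, −x, +x sides. The chair is on top of the table.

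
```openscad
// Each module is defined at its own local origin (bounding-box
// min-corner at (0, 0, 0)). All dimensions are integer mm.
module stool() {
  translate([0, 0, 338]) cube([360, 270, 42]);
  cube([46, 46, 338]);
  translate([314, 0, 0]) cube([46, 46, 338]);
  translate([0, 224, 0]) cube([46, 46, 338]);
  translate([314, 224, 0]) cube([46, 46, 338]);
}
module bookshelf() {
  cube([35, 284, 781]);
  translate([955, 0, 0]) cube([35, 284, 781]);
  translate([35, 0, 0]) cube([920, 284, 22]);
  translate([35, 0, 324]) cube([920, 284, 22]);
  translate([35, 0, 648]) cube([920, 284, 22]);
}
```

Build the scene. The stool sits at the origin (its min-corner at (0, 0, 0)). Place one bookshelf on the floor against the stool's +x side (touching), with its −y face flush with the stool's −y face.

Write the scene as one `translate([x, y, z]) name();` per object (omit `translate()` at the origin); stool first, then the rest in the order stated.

stool();
translate([360, 0, 0]) bookshelf();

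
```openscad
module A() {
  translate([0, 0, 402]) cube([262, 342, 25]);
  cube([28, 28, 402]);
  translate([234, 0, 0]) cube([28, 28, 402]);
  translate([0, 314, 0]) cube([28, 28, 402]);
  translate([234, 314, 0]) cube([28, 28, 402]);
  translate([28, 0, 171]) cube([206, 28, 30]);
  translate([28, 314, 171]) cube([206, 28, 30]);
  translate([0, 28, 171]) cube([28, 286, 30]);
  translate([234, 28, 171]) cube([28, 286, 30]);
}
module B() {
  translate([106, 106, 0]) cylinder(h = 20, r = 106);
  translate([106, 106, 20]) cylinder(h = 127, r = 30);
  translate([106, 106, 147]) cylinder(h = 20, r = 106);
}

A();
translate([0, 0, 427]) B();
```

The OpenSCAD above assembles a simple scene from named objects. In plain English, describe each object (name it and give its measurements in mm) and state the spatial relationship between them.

A is a four-legged stool. The seat is a 262×342×25 mm slab whose top surface is at z = 427 mm; four square legs, each 28×28 mm in cross-section, run from the floor (z = 0) to the underside of the seat, each flush with a corner of the seat. Four stretchers, 28 mm wide and 30 mm tall, connect adjacent legs with their undersides at z = 171 mm, each running between the inner faces of the legs it joins and aligned with the legs' outer faces on the other axis.

B is a spool: two coaxial disc flanges of radius 106 mm and thickness 20 mm, joined by a core cylinder of radius 30 mm and height 127 mm. The lower flange rests on z = 0 and the three cylinders share a vertical axis.

The spool is on top of the stool.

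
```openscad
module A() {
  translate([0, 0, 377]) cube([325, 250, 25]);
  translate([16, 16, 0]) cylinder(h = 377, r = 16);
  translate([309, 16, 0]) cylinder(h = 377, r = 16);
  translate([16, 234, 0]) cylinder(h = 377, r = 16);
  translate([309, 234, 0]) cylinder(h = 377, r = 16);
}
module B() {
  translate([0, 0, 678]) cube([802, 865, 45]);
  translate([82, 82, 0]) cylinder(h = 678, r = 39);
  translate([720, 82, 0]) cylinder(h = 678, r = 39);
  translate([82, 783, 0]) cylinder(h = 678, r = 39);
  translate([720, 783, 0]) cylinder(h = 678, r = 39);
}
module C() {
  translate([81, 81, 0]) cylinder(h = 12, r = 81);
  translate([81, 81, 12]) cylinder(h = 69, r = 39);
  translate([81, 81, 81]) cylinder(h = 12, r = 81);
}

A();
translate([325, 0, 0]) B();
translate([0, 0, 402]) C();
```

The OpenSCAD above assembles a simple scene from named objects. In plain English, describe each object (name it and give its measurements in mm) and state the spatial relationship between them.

A is a four-legged stool. The seat is 325×250 mm, 25 mm thick, top at z = 402 mm. It stands on four round legs, each 32 mm in diameter, from z = 0 to the seat underside, each leg's axis is inset half a diameter from the nearest pair of seat edges (so the leg's bounding box is flush with the corner).

B is a table with a 802×865 mm rectangular top, 45 mm thick, top surface at z = 723 mm, supported by four round legs of 78 mm diameter, each leg's bounding box inset 43 mm from the nearest pair of top edges, running from the floor.

C is a spool: two coaxial disc flanges of radius 81 mm and thickness 12 mm, joined by a core cylinder of radius 39 mm and height 69 mm. The lower flange rests on z = 0 and the three cylinders share a vertical axis.

The table is against the stool's +x side, with their −y faces flush. The spool is on top of the stool.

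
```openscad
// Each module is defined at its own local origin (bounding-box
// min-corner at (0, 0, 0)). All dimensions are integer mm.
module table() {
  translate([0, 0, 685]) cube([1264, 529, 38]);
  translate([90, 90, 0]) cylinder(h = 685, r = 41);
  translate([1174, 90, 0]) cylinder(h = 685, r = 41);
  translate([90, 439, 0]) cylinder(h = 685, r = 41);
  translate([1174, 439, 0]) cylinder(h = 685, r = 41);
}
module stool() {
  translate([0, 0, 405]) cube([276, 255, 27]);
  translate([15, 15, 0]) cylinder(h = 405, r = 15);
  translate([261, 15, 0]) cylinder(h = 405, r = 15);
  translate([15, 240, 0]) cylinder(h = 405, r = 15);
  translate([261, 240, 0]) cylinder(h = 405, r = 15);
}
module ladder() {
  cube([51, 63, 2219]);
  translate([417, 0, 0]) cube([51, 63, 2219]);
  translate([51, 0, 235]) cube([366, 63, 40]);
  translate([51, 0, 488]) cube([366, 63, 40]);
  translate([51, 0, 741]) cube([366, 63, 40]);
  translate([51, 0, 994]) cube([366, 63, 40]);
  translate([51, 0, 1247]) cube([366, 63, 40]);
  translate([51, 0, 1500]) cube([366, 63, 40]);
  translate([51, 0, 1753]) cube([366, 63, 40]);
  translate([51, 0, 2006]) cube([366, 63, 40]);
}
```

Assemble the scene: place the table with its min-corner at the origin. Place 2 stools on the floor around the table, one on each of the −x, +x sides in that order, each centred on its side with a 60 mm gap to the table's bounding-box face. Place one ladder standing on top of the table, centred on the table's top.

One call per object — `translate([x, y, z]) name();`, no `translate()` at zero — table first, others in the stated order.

table();
translate([-336, 137, 0]) stool();
translate([1324, 137, 0]) stool();
translate([398, 233, 723]) ladder();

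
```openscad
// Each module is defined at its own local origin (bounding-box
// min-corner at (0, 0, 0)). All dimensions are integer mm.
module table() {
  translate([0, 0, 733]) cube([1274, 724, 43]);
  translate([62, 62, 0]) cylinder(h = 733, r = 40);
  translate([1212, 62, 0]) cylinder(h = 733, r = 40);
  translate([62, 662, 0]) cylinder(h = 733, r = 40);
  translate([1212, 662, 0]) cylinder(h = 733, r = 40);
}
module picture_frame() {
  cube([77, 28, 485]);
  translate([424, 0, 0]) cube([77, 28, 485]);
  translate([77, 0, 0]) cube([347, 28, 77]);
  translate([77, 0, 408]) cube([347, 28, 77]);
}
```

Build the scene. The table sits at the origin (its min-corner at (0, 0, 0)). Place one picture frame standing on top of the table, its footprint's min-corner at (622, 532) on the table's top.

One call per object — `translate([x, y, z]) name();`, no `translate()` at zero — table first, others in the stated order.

table();
translate([622, 532, 776]) picture_frame();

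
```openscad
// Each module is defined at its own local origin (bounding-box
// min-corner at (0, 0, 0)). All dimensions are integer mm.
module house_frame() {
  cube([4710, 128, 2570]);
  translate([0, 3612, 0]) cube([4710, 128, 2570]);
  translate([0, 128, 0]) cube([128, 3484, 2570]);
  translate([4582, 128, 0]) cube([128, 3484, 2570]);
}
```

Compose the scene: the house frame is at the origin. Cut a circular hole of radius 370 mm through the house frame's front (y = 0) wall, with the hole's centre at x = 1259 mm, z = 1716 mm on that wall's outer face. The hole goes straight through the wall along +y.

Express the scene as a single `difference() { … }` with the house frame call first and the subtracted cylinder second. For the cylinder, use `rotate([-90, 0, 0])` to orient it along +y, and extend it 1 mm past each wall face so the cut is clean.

difference() {
  house_frame();
  translate([1259, -1, 1716]) rotate([-90, 0, 0]) cylinder(h = 130, r = 370);
}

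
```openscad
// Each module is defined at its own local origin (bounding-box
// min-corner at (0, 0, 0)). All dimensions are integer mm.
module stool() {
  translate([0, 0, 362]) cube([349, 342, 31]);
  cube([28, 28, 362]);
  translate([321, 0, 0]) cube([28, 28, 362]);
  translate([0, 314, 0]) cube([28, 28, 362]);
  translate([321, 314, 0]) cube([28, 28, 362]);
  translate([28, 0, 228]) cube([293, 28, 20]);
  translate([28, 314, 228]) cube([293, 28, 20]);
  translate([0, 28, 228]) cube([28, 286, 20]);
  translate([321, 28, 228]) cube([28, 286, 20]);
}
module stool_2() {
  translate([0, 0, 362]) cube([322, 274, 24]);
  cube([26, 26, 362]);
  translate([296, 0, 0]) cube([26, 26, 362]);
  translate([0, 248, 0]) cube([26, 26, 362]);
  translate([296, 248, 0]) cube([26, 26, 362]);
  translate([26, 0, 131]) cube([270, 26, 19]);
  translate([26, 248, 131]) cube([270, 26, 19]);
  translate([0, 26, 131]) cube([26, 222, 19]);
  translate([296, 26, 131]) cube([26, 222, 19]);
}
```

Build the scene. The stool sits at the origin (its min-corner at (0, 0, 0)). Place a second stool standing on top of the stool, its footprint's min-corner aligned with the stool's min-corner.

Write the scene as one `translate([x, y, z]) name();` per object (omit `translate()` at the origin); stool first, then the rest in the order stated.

stool();
translate([0, 0, 393]) stool_2();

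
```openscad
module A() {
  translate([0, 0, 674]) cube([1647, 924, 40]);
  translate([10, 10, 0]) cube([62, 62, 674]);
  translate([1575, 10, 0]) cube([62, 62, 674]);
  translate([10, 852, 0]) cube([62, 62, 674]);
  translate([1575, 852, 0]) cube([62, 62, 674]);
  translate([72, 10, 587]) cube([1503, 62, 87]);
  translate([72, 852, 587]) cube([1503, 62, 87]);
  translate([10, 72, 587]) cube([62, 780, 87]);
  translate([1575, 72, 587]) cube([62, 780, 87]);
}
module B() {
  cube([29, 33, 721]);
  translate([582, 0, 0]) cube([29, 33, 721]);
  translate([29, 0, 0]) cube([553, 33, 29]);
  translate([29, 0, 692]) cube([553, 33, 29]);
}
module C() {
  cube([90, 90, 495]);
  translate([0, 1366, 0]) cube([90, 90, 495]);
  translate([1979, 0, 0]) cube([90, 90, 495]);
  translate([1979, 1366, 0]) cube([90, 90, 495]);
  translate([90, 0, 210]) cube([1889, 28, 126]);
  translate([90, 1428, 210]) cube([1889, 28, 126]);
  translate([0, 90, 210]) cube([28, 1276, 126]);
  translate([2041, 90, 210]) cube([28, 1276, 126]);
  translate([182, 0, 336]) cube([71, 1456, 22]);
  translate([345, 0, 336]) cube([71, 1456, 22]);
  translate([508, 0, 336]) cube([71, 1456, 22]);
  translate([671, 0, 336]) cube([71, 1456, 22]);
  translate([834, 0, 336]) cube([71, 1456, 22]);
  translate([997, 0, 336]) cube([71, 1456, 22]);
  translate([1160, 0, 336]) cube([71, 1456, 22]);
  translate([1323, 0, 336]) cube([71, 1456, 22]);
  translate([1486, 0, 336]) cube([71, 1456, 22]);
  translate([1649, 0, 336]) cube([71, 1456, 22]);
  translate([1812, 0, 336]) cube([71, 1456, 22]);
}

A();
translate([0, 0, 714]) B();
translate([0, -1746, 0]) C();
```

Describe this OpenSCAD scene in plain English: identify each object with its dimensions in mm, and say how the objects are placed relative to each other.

A is a table with a 1647×924 mm rectangular top, 40 mm thick, top surface at z = 714 mm, supported by four 62×62 mm square legs, each inset 10 mm from the nearest pair of top edges, running from the floor. Four apron rails, 62 mm thick and 87 mm tall, run between adjacent legs with their top edges flush with the underside of the top and their outer faces flush with the legs' outer faces.

B is a picture frame with a 553×663 mm rectangular opening (x by z) and a uniform 29 mm border on every side. Frame depth is 33 mm along y. It is built from two vertical stiles running the full outside height and two horizontal rails spanning the gap between the stiles.

C is a bed frame 2069 mm long (x) by 1456 mm wide (y). Four 90×90 mm corner posts, 495 mm tall, at the corners of the footprint. Four rails of 28 mm thickness and 126 mm height run between adjacent posts with their undersides at z = 210 mm, their outer faces flush with the outside of the frame (the two x-running rails run between the posts' inner faces; the two y-running rails run between the posts' inner faces). 11 slats, each 71 mm wide (x) and 22 mm thick, lie across the top of the two x-running rails, running the full 1456 mm width of the frame in y; the slats are evenly spaced along x between the inner faces of the end posts with equal gaps (rounded down to the nearest mm) at the −x end and between each pair — any rounding remainder accumulates at the +x end.

The picture frame is on top of the table. The bed frame is on the floor beside the table on its −y side.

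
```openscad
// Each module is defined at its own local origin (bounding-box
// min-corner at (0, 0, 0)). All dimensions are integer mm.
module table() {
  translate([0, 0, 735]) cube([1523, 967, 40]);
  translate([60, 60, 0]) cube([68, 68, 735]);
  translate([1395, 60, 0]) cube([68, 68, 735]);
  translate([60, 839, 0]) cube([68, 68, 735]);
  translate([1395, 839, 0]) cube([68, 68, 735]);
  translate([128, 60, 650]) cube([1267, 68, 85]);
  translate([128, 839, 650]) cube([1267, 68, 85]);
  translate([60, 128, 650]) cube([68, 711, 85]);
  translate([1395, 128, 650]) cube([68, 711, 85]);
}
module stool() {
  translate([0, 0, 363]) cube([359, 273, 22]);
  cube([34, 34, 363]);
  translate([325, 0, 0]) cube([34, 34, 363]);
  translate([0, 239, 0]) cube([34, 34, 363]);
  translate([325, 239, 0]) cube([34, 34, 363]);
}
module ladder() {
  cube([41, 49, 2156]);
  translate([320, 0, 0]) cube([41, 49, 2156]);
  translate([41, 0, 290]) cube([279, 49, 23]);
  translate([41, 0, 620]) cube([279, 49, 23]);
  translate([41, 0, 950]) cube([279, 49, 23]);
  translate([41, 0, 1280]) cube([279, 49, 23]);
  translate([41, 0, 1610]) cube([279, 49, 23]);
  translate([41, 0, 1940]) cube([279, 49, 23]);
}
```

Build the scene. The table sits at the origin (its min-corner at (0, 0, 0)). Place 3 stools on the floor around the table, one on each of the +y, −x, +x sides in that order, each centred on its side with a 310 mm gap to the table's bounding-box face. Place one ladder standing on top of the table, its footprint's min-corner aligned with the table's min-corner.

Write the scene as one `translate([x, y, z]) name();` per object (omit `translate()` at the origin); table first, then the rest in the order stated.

table();
translate([582, 1277, 0]) stool();
translate([-669, 347, 0]) stool();
translate([1833, 347, 0]) stool();
translate([0, 0, 775]) ladder();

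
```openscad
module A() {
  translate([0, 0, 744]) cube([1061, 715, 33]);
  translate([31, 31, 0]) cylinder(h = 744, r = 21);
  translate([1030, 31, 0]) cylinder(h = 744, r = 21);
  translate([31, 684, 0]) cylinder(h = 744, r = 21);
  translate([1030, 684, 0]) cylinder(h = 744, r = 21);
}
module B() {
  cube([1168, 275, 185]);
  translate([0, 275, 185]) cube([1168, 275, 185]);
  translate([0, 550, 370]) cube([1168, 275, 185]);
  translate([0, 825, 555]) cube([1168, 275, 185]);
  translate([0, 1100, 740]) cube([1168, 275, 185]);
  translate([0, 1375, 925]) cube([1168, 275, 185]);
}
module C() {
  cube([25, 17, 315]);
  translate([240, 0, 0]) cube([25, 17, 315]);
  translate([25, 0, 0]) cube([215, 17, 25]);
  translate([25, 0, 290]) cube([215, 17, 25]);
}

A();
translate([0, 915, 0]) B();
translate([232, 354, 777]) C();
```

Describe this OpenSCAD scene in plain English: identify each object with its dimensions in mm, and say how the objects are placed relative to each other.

A is a table with a 1061×715 mm rectangular top, 33 mm thick, top surface at z = 777 mm, supported by four round legs of 42 mm diameter, each leg's bounding box inset 10 mm from the nearest pair of top edges, running from the floor.

B is a straight staircase of 6 solid steps. Each step is 1168 mm wide (x), 275 mm deep (y, the going) and 185 mm tall (the rise). The first step rests on the floor; each subsequent step sits one going further in +y and one rise higher in +z, directly behind and above the previous step with no overlap.

C is a picture frame with a 215×265 mm rectangular opening (x by z) and a uniform 25 mm border on every side. Frame depth is 17 mm along y. It is built from two vertical stiles running the full outside height and two horizontal rails spanning the gap between the stiles.

The staircase is on the floor beside the table on its +y side. The picture frame is on top of the table.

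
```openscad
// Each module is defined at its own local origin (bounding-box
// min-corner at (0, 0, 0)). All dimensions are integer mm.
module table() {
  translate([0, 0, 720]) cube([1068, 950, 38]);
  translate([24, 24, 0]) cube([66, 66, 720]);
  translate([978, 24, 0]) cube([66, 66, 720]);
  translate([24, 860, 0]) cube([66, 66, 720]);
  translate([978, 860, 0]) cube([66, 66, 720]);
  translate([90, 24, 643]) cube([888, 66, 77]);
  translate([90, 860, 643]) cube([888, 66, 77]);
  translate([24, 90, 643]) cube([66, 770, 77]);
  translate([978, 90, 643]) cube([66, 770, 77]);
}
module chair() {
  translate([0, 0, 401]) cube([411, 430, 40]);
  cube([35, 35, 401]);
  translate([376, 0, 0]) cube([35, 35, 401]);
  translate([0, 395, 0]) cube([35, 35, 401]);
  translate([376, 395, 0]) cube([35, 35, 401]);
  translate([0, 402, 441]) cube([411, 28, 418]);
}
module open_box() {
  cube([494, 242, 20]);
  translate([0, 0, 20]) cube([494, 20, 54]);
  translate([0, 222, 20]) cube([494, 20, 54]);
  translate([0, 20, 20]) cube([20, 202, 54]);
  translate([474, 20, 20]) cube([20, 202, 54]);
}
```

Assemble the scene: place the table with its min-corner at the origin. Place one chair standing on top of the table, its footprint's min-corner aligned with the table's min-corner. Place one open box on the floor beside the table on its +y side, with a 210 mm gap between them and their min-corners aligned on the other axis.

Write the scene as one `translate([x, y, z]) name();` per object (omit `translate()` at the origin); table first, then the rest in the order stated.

table();
translate([0, 0, 758]) chair();
translate([0, 1160, 0]) open_box();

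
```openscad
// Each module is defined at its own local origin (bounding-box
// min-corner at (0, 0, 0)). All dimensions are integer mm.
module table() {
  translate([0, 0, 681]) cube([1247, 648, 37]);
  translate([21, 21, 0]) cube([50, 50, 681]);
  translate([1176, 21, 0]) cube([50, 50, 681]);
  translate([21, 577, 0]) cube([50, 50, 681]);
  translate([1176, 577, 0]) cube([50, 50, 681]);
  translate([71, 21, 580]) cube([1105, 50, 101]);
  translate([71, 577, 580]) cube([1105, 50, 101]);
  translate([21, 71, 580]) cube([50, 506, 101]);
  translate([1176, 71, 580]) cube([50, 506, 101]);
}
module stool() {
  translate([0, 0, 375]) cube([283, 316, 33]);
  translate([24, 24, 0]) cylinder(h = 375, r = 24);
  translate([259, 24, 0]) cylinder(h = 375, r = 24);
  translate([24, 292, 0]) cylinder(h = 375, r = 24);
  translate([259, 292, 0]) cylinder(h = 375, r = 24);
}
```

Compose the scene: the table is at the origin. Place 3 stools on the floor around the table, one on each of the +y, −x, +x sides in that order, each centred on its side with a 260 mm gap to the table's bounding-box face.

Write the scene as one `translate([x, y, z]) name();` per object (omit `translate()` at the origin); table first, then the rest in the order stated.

table();
translate([482, 908, 0]) stool();
translate([-543, 166, 0]) stool();
translate([1507, 166, 0]) stool();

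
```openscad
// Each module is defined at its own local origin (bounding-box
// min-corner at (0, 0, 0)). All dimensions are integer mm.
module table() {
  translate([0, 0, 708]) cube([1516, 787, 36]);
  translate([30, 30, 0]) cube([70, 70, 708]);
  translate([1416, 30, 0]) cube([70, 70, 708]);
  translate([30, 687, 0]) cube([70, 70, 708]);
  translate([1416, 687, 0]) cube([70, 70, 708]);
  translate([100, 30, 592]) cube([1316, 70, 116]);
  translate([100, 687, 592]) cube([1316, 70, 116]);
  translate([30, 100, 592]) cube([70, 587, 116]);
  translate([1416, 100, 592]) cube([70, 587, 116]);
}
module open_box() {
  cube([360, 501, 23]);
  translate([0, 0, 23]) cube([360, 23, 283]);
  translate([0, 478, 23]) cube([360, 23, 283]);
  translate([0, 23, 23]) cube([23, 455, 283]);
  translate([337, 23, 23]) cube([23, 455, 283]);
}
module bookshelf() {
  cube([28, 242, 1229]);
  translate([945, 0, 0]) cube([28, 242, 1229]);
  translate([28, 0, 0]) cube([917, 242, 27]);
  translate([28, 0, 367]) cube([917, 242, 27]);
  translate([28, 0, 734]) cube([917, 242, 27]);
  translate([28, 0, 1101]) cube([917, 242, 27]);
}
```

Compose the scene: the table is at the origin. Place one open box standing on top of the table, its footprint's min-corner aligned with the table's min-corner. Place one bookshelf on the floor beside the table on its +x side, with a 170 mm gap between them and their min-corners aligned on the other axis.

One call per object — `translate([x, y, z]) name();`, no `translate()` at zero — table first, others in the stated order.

table();
translate([0, 0, 744]) open_box();
translate([1686, 0, 0]) bookshelf();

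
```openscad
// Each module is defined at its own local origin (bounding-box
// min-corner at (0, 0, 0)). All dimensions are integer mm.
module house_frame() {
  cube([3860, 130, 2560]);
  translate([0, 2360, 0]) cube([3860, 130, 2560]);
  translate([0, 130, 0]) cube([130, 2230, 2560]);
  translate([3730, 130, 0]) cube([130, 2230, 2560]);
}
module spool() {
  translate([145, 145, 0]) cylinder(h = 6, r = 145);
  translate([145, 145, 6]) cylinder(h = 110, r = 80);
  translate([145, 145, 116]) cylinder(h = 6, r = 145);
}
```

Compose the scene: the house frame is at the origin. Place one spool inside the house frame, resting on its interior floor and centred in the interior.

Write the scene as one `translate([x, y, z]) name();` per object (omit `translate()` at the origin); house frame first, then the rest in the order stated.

house_frame();
translate([1785, 1100, 0]) spool();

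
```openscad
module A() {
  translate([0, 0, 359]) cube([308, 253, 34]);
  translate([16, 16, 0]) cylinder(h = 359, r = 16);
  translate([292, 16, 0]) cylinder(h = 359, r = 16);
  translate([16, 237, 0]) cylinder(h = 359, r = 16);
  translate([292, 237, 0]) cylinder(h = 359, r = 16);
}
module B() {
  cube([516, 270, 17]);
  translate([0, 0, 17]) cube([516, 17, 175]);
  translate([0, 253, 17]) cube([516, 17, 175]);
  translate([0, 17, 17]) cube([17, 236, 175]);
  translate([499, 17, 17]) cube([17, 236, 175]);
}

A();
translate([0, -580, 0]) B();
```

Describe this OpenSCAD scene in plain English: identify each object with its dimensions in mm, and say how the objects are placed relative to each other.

A is a four-legged stool. The seat is a 308×253×34 mm slab whose top surface is at z = 393 mm; four round legs, each 32 mm in diameter, run from the floor (z = 0) to the underside of the seat, each leg's axis is inset half a diameter from the nearest pair of seat edges (so the leg's bounding box is flush with the corner).

B is an open-topped rectangular box: outside dimensions 516×270×192 mm, with a uniform wall and base thickness of 17 mm. The base is a full 516×270 slab on the floor; four walls sit on top of the base. The front and back walls (the −y and +y sides) span the full width; the two side walls fit between them.

The open box is on the floor beside the stool on its −y side.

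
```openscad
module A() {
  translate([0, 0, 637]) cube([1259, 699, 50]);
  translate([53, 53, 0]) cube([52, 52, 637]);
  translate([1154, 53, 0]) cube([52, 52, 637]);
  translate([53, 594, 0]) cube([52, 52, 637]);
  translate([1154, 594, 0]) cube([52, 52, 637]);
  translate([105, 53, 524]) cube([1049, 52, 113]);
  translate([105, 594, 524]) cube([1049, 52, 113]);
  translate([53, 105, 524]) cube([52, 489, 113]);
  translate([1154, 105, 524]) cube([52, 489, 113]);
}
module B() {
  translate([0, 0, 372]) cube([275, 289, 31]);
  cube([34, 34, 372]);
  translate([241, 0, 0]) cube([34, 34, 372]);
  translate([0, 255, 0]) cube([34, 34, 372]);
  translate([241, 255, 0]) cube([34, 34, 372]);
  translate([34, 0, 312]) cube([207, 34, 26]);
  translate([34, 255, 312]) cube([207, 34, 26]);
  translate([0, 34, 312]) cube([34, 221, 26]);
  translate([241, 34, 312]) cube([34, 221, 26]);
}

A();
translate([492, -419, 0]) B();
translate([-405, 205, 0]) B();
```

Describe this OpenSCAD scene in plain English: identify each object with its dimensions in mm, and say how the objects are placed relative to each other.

A is a table with a 1259×699 mm rectangular top, 50 mm thick, top surface at z = 687 mm, supported by four 52×52 mm square legs, each inset 53 mm from the nearest pair of top edges, running from the floor. Four apron rails, 52 mm thick and 113 mm tall, run between adjacent legs with their top edges flush with the underside of the top and their outer faces flush with the legs' outer faces.

B is a four-legged stool. The seat is 275×289 mm, 31 mm thick, top at z = 403 mm. It stands on four square legs, each 34×34 mm in cross-section, from z = 0 to the seat underside, each flush with a corner of the seat. Four stretchers, 34 mm wide and 26 mm tall, connect adjacent legs with their undersides at z = 312 mm, each running between the inner faces of the legs it joins and aligned with the legs' outer faces on the other axis.

Two stools sit around the table at the −y, −x sides.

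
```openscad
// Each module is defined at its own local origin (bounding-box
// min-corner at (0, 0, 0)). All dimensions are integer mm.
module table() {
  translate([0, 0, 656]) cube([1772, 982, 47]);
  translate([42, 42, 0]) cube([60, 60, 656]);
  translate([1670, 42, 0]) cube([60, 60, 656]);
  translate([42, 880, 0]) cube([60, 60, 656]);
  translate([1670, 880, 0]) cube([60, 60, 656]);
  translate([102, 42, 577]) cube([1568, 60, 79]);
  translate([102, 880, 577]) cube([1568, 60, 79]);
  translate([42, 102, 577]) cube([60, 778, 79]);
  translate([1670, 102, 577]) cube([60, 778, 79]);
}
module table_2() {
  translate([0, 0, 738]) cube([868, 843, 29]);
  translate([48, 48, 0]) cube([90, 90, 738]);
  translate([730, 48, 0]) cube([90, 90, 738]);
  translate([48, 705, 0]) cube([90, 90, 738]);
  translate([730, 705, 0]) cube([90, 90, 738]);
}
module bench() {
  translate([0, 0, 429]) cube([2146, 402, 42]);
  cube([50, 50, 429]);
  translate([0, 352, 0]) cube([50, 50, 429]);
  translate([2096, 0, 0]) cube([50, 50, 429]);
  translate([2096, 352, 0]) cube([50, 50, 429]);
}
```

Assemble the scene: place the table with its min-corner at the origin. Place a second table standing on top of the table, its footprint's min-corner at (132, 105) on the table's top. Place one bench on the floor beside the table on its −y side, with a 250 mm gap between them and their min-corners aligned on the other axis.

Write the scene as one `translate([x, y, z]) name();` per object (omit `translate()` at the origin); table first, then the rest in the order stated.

table();
translate([132, 105, 703]) table_2();
translate([0, -652, 0]) bench();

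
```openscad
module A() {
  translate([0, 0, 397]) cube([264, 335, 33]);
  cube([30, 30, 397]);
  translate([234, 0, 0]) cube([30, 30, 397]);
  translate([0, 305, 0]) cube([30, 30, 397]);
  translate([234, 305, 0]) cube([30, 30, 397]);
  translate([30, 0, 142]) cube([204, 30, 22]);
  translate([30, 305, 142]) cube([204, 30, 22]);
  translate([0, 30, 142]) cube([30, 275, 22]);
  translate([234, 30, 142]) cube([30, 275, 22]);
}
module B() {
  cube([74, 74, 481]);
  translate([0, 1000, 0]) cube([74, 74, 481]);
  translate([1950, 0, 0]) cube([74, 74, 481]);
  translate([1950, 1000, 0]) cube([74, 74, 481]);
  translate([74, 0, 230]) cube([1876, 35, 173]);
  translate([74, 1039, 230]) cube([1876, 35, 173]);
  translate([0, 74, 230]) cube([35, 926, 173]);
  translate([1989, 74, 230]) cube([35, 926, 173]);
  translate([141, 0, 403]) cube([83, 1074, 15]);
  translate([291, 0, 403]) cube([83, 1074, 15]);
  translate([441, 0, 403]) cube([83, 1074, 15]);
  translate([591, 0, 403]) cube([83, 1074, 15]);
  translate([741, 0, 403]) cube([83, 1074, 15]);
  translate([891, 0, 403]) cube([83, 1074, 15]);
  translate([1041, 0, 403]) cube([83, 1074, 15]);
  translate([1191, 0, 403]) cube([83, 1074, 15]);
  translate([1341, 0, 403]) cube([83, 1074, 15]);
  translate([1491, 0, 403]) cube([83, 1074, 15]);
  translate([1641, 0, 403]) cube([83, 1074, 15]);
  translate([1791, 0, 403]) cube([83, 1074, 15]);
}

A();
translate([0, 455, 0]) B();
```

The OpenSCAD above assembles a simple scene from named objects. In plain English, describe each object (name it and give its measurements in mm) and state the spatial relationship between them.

A is a simple wooden stool: a rectangular seat 264 mm (x) by 335 mm (y), 33 mm thick, top face at z = 430 mm, on four square legs, each 30×30 mm in cross-section. The legs rest on z = 0, each flush with a corner of the seat. Four stretchers, 30 mm wide and 22 mm tall, connect adjacent legs with their undersides at z = 142 mm, each running between the inner faces of the legs it joins and aligned with the legs' outer faces on the other axis.

B is a bed frame 2024 mm long (x) by 1074 mm wide (y). Four 74×74 mm corner posts, 481 mm tall, at the corners of the footprint. Four rails of 35 mm thickness and 173 mm height run between adjacent posts with their undersides at z = 230 mm, their outer faces flush with the outside of the frame (the two x-running rails run between the posts' inner faces; the two y-running rails run between the posts' inner faces). 12 slats, each 83 mm wide (x) and 15 mm thick, lie across the top of the two x-running rails, running the full 1074 mm width of the frame in y; the slats are evenly spaced along x between the inner faces of the end posts with equal gaps (rounded down to the nearest mm) at the −x end and between each pair — any rounding remainder accumulates at the +x end.

The bed frame is on the floor beside the stool on its +y side.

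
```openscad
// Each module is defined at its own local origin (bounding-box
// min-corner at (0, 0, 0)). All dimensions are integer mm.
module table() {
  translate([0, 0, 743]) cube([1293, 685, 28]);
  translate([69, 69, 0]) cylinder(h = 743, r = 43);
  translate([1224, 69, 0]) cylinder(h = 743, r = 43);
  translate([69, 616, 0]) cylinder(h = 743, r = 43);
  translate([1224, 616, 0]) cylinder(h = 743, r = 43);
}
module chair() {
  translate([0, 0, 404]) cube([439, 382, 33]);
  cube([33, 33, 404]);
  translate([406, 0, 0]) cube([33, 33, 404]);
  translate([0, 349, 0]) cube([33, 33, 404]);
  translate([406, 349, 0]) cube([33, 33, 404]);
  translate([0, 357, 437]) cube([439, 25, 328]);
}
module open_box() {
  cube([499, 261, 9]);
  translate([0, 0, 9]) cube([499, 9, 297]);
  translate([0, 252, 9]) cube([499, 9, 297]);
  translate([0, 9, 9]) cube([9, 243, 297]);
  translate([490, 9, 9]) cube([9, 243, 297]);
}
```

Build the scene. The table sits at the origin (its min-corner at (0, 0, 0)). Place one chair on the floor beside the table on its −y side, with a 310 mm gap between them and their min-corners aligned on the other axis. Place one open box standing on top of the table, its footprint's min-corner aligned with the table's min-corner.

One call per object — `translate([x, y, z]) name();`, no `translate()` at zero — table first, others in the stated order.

table();
translate([0, -692, 0]) chair();
translate([0, 0, 771]) open_box();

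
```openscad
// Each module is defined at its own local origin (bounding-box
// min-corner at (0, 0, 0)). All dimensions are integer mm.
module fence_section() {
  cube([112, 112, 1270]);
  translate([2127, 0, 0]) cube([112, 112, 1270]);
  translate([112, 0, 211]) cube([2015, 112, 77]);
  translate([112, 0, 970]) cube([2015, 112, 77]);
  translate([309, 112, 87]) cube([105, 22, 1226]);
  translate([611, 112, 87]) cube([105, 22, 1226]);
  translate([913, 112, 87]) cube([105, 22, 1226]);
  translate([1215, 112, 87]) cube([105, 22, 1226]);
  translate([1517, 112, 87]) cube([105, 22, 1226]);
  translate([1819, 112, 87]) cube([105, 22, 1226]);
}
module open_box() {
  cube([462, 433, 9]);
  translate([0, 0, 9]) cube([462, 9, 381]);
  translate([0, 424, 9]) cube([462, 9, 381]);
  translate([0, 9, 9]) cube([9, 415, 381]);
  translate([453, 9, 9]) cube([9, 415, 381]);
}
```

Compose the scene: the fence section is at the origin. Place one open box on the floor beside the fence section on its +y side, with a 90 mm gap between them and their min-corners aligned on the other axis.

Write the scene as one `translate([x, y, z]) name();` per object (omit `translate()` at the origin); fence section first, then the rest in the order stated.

fence_section();
translate([0, 224, 0]) open_box();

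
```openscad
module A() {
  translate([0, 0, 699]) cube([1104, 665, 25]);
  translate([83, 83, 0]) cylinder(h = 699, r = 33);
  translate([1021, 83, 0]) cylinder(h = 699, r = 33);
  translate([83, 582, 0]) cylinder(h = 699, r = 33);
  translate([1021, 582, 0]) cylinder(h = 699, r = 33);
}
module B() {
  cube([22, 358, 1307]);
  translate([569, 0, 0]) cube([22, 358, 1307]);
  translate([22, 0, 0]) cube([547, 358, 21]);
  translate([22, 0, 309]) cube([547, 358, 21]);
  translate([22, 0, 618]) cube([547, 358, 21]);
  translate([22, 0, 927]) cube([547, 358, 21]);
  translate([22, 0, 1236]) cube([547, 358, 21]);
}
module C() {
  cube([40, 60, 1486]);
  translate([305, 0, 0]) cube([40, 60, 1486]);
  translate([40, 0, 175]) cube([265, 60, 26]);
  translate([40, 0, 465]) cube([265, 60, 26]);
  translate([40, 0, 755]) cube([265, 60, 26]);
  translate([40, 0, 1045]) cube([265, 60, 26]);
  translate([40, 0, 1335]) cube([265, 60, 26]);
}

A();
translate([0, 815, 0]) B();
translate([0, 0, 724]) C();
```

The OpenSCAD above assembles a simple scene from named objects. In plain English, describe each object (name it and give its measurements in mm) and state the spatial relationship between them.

A is a rectangular dining table. The top is 1104×665×25 mm with its upper surface at z = 724 mm. It stands on four round legs of 66 mm diameter, each leg's bounding box inset 50 mm from the nearest pair of top edges, running from the floor to the underside of the top.

B is a bookshelf 591 mm wide overall, 358 mm deep and 1307 mm tall. The two sides are 22 mm thick vertical panels. 5 horizontal shelves of 21 mm thickness span between the inner faces of the sides; the lowest shelf sits on the floor and shelves are stacked with a clear vertical gap of 288 mm between each pair.

C is a straight ladder. Two 40×60 mm vertical rails, 1486 mm tall, stand 345 mm apart (outside-to-outside) with their front faces coplanar on the −y side. 5 rungs, each 60 mm deep and 26 mm tall, span between the inner faces of the rails, front faces flush with the rails. The lowest rung's underside is at z = 175 mm and rungs are spaced 290 mm apart (underside to underside).

The bookshelf is on the floor beside the table on its +y side. The ladder is on top of the table.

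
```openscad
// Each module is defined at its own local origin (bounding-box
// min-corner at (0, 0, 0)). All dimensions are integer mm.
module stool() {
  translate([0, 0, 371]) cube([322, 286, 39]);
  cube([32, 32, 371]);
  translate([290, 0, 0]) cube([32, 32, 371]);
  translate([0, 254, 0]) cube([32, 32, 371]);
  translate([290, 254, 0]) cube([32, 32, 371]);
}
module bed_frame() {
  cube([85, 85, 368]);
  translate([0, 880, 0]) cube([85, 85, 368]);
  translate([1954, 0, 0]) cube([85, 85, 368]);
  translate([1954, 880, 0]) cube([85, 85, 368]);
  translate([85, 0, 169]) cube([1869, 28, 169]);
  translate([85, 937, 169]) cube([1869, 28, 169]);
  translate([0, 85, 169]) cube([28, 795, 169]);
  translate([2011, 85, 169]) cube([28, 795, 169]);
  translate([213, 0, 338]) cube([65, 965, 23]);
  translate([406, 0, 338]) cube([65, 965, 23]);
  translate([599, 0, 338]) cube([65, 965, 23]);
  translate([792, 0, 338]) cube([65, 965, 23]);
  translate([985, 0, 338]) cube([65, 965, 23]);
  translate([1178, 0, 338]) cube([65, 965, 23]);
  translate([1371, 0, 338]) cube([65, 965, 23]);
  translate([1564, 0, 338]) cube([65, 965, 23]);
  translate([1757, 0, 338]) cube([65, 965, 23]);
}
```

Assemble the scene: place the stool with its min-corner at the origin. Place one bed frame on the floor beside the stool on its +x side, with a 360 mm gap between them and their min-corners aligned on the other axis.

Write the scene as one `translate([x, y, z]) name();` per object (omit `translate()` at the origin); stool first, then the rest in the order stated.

stool();
translate([682, 0, 0]) bed_frame();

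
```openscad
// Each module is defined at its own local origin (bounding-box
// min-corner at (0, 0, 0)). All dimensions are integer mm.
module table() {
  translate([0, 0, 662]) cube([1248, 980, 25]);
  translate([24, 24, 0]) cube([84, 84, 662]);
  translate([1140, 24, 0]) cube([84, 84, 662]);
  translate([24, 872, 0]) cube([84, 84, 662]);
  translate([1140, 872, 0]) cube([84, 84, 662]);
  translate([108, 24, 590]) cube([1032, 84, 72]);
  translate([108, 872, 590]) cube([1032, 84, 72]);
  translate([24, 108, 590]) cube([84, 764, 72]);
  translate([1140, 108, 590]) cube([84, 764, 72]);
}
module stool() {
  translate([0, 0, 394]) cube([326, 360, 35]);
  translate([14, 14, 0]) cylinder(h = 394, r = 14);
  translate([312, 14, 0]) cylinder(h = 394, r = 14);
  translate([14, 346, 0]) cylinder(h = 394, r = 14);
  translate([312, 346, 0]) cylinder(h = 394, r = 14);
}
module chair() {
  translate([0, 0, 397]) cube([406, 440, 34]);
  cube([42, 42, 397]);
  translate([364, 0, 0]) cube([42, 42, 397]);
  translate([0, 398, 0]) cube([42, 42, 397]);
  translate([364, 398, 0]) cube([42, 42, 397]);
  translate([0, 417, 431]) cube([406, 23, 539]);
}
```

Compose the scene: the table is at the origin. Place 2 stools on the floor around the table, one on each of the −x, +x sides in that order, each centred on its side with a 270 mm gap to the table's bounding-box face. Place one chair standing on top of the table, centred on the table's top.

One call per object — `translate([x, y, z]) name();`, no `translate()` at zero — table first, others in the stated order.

table();
translate([-596, 310, 0]) stool();
translate([1518, 310, 0]) stool();
translate([421, 270, 687]) chair();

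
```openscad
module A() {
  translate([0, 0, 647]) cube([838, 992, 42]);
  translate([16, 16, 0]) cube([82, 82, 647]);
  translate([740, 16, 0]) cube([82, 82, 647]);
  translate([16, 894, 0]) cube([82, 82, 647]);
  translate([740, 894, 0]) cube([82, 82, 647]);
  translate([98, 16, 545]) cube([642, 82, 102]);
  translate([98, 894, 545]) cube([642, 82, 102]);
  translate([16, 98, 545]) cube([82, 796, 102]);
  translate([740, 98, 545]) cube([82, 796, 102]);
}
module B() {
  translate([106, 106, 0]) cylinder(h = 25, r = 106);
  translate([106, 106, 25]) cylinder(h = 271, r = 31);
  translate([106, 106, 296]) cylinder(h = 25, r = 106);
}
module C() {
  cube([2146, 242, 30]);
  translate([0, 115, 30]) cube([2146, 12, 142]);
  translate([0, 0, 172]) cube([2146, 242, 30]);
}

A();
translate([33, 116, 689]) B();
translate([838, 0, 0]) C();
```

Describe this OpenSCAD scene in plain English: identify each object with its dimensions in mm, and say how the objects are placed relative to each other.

A is a table with a 838×992 mm rectangular top, 42 mm thick, top surface at z = 689 mm, supported by four 82×82 mm square legs, each inset 16 mm from the nearest pair of top edges, running from the floor. Four apron rails, 82 mm thick and 102 mm tall, run between adjacent legs with their top edges flush with the underside of the top and their outer faces flush with the legs' outer faces.

B is a spool: two coaxial disc flanges of radius 106 mm and thickness 25 mm, joined by a core cylinder of radius 31 mm and height 271 mm. The lower flange rests on z = 0 and the three cylinders share a vertical axis.

C is an I-beam lying along x, 2146 mm long. Overall section height 202 mm. Two flanges 242 mm wide (y) and 30 mm thick, one on the floor and one at the top; a web 12 mm thick runs between them, centred on the flange width.

The spool is on top of the table. The I-beam is against the table's +x side, with their −y faces flush.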